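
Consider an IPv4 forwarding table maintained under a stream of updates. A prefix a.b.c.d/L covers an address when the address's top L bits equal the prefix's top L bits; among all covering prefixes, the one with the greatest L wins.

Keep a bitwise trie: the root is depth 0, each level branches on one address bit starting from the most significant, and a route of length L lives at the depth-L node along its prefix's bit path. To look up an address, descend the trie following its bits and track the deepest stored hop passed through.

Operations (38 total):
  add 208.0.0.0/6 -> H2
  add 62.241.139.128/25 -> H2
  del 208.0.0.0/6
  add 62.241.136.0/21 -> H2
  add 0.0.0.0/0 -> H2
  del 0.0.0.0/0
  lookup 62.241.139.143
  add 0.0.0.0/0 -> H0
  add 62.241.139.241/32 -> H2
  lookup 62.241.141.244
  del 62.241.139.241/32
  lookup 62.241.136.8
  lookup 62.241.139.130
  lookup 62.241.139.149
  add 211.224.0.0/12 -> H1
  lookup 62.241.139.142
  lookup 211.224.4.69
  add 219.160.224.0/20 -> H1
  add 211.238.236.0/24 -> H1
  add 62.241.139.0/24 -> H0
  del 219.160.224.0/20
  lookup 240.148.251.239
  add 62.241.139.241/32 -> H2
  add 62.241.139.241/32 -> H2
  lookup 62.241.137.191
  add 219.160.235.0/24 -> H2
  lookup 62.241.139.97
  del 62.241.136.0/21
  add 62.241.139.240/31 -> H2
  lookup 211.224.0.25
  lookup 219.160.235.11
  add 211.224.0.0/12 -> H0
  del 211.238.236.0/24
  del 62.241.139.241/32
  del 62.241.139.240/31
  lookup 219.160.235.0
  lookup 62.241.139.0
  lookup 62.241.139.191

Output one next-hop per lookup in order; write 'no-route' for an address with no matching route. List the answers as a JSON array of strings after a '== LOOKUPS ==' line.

Trace:
  + 208.0.0.0/6 (H2) depth=6
  + 62.241.139.128/25 (H2) depth=25
  - 208.0.0.0/6 clear@6
  + 62.241.136.0/21 (H2) depth=21
  + 0.0.0.0/0 (H2) depth=0
  - 0.0.0.0/0 clear@0
  ? 62.241.139.143  path d0:-→d1:-→d2:-→d3:-→d4:-→d5:-→d6:-→d7:-→d8:-→d9:-→d10:-→d11:-→d12:-→d13:-→d14:-→d15:-→d16:-→d17:-→d18:-→d19:-→d20:-→d21:H2→d22:-→d23:-→d24:-→d25:H2  best=H2
  + 0.0.0.0/0 (H0) depth=0
  + 62.241.139.241/32 (H2) depth=32
  ? 62.241.141.244  path d0:H0→d1:-→d2:-→d3:-→d4:-→d5:-→d6:-→d7:-→d8:-→d9:-→d10:-→d11:-→d12:-→d13:-→d14:-→d15:-→d16:-→d17:-→d18:-→d19:-→d20:-→d21:H2  best=H2
  - 62.241.139.241/32 clear@32
  ? 62.241.136.8  path d0:H0→d1:-→d2:-→d3:-→d4:-→d5:-→d6:-→d7:-→d8:-→d9:-→d10:-→d11:-→d12:-→d13:-→d14:-→d15:-→d16:-→d17:-→d18:-→d19:-→d20:-→d21:H2→d22:-  best=H2
  ? 62.241.139.130  path d0:H0→d1:-→d2:-→d3:-→d4:-→d5:-→d6:-→d7:-→d8:-→d9:-→d10:-→d11:-→d12:-→d13:-→d14:-→d15:-→d16:-→d17:-→d18:-→d19:-→d20:-→d21:H2→d22:-→d23:-→d24:-→d25:H2  best=H2
  ? 62.241.139.149  path d0:H0→d1:-→d2:-→d3:-→d4:-→d5:-→d6:-→d7:-→d8:-→d9:-→d10:-→d11:-→d12:-→d13:-→d14:-→d15:-→d16:-→d17:-→d18:-→d19:-→d20:-→d21:H2→d22:-→d23:-→d24:-→d25:H2  best=H2
  + 211.224.0.0/12 (H1) depth=12
  ? 62.241.139.142  path d0:H0→d1:-→d2:-→d3:-→d4:-→d5:-→d6:-→d7:-→d8:-→d9:-→d10:-→d11:-→d12:-→d13:-→d14:-→d15:-→d16:-→d17:-→d18:-→d19:-→d20:-→d21:H2→d22:-→d23:-→d24:-→d25:H2  best=H2
  ? 211.224.4.69  path d0:H0→d1:-→d2:-→d3:-→d4:-→d5:-→d6:-→d7:-→d8:-→d9:-→d10:-→d11:-→d12:H1  best=H1
  + 219.160.224.0/20 (H1) depth=20
  + 211.238.236.0/24 (H1) depth=24
  + 62.241.139.0/24 (H0) depth=24
  - 219.160.224.0/20 clear@20
  ? 240.148.251.239  path d0:H0→d1:-→d2:-  best=H0
  + 62.241.139.241/32 (H2) depth=32
  + 62.241.139.241/32 (H2) depth=32
  ? 62.241.137.191  path d0:H0→d1:-→d2:-→d3:-→d4:-→d5:-→d6:-→d7:-→d8:-→d9:-→d10:-→d11:-→d12:-→d13:-→d14:-→d15:-→d16:-→d17:-→d18:-→d19:-→d20:-→d21:H2→d22:-  best=H2
  + 219.160.235.0/24 (H2) depth=24
  ? 62.241.139.97  path d0:H0→d1:-→d2:-→d3:-→d4:-→d5:-→d6:-→d7:-→d8:-→d9:-→d10:-→d11:-→d12:-→d13:-→d14:-→d15:-→d16:-→d17:-→d18:-→d19:-→d20:-→d21:H2→d22:-→d23:-→d24:H0  best=H0
  - 62.241.136.0/21 clear@21
  + 62.241.139.240/31 (H2) depth=31
  ? 211.224.0.25  path d0:H0→d1:-→d2:-→d3:-→d4:-→d5:-→d6:-→d7:-→d8:-→d9:-→d10:-→d11:-→d12:H1  best=H1
  ? 219.160.235.11  path d0:H0→d1:-→d2:-→d3:-→d4:-→d5:-→d6:-→d7:-→d8:-→d9:-→d10:-→d11:-→d12:-→d13:-→d14:-→d15:-→d16:-→d17:-→d18:-→d19:-→d20:-→d21:-→d22:-→d23:-→d24:H2  best=H2
  + 211.224.0.0/12 (H0) depth=12
  - 211.238.236.0/24 clear@24
  - 62.241.139.241/32 clear@32
  - 62.241.139.240/31 clear@31
  ? 219.160.235.0  path d0:H0→d1:-→d2:-→d3:-→d4:-→d5:-→d6:-→d7:-→d8:-→d9:-→d10:-→d11:-→d12:-→d13:-→d14:-→d15:-→d16:-→d17:-→d18:-→d19:-→d20:-→d21:-→d22:-→d23:-→d24:H2  best=H2
  ? 62.241.139.0  path d0:H0→d1:-→d2:-→d3:-→d4:-→d5:-→d6:-→d7:-→d8:-→d9:-→d10:-→d11:-→d12:-→d13:-→d14:-→d15:-→d16:-→d17:-→d18:-→d19:-→d20:-→d21:-→d22:-→d23:-→d24:H0  best=H0
  ? 62.241.139.191  path d0:H0→d1:-→d2:-→d3:-→d4:-→d5:-→d6:-→d7:-→d8:-→d9:-→d10:-→d11:-→d12:-→d13:-→d14:-→d15:-→d16:-→d17:-→d18:-→d19:-→d20:-→d21:-→d22:-→d23:-→d24:H0→d25:H2  best=H2

== LOOKUPS ==
["H2","H2","H2","H2","H2","H2","H1","H0","H2","H0","H1","H2","H2","H0","H2"]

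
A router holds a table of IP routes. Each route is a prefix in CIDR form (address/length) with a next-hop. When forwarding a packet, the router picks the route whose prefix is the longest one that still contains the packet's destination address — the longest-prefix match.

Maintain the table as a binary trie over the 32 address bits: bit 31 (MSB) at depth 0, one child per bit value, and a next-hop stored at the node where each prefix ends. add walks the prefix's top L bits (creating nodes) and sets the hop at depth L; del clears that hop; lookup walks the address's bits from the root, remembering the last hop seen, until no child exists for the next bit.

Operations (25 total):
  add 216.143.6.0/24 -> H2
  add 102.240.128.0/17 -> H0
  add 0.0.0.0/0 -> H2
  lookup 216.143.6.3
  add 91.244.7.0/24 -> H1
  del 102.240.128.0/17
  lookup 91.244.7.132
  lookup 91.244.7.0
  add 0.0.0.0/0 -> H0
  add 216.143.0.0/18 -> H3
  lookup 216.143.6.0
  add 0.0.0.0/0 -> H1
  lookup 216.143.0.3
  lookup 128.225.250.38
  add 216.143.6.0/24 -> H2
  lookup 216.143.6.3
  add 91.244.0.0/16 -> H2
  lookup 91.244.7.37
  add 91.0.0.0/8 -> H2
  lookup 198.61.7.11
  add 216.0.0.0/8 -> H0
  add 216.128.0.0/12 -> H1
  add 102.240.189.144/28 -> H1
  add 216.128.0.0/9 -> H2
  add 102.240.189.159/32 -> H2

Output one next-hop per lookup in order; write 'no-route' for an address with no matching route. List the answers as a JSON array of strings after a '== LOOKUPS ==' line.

Apply in order:
  + 216.143.6.0/24 (H2) depth=24
  + 102.240.128.0/17 (H0) depth=17
  + 0.0.0.0/0 (H2) depth=0
  Q 216.143.6.3: descend 110110001000111100000110 ; hops seen [H2,H2] ; pick H2
  + 91.244.7.0/24 (H1) depth=24
  del 102.240.128.0/17 (clear depth 17)
  Q 91.244.7.132: descend 010110111111010000000111 ; hops seen [H2,H1] ; pick H1
  Q 91.244.7.0: descend 010110111111010000000111 ; hops seen [H2,H1] ; pick H1
  + 0.0.0.0/0 (H0) depth=0
  + 216.143.0.0/18 (H3) depth=18
  Q 216.143.6.0: descend 110110001000111100000110 ; hops seen [H0,H3,H2] ; pick H2
  + 0.0.0.0/0 (H1) depth=0
  Q 216.143.0.3: descend 110110001000111100000 ; hops seen [H1,H3] ; pick H3
  Q 128.225.250.38: descend 1 ; hops seen [H1] ; pick H1
  + 216.143.6.0/24 (H2) depth=24
  Q 216.143.6.3: descend 110110001000111100000110 ; hops seen [H1,H3,H2] ; pick H2
  + 91.244.0.0/16 (H2) depth=16
  Q 91.244.7.37: descend 010110111111010000000111 ; hops seen [H1,H2,H1] ; pick H1
  + 91.0.0.0/8 (H2) depth=8
  Q 198.61.7.11: descend 110 ; hops seen [H1] ; pick H1
  + 216.0.0.0/8 (H0) depth=8
  + 216.128.0.0/12 (H1) depth=12
  + 102.240.189.144/28 (H1) depth=28
  + 216.128.0.0/9 (H2) depth=9
  + 102.240.189.159/32 (H2) depth=32

== LOOKUPS ==
["H2","H1","H1","H2","H3","H1","H2","H1","H1"]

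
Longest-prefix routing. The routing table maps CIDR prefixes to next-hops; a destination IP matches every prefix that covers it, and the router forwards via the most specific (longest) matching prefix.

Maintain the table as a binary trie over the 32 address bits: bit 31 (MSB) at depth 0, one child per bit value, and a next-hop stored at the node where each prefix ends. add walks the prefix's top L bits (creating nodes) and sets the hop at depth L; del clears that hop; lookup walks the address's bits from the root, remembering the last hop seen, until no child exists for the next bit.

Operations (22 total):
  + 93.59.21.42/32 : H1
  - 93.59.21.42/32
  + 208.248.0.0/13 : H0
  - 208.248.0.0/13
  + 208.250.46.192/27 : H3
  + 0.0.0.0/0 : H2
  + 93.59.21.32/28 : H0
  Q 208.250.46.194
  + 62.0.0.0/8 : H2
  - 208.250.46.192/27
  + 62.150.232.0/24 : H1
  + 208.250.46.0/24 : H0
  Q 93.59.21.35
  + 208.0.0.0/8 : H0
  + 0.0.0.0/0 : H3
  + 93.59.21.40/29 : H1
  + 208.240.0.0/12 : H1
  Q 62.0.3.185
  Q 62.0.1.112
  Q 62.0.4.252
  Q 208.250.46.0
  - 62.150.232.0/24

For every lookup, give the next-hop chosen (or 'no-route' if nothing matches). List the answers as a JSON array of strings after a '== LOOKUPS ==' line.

Trace:
  + 93.59.21.42/32 (H1) depth=32
  del 93.59.21.42/32 (clear depth 32)
  + 208.248.0.0/13 (H0) depth=13
  del 208.248.0.0/13 (clear depth 13)
  + 208.250.46.192/27 (H3) depth=27
  + 0.0.0.0/0 (H2) depth=0
  + 93.59.21.32/28 (H0) depth=28
  Q 208.250.46.194: descend 110100001111101000101110110 ; hops seen [H2,H3] ; pick H3
  + 62.0.0.0/8 (H2) depth=8
  del 208.250.46.192/27 (clear depth 27)
  + 62.150.232.0/24 (H1) depth=24
  + 208.250.46.0/24 (H0) depth=24
  Q 93.59.21.35: descend 0101110100111011000101010010 ; hops seen [H2,H0] ; pick H0
  + 208.0.0.0/8 (H0) depth=8
  + 0.0.0.0/0 (H3) depth=0
  + 93.59.21.40/29 (H1) depth=29
  + 208.240.0.0/12 (H1) depth=12
  Q 62.0.3.185: descend 00111110 ; hops seen [H3,H2] ; pick H2
  Q 62.0.1.112: descend 00111110 ; hops seen [H3,H2] ; pick H2
  Q 62.0.4.252: descend 00111110 ; hops seen [H3,H2] ; pick H2
  Q 208.250.46.0: descend 110100001111101000101110 ; hops seen [H3,H0,H1,H0] ; pick H0
  del 62.150.232.0/24 (clear depth 24)

== LOOKUPS ==
["H3","H0","H2","H2","H2","H0"]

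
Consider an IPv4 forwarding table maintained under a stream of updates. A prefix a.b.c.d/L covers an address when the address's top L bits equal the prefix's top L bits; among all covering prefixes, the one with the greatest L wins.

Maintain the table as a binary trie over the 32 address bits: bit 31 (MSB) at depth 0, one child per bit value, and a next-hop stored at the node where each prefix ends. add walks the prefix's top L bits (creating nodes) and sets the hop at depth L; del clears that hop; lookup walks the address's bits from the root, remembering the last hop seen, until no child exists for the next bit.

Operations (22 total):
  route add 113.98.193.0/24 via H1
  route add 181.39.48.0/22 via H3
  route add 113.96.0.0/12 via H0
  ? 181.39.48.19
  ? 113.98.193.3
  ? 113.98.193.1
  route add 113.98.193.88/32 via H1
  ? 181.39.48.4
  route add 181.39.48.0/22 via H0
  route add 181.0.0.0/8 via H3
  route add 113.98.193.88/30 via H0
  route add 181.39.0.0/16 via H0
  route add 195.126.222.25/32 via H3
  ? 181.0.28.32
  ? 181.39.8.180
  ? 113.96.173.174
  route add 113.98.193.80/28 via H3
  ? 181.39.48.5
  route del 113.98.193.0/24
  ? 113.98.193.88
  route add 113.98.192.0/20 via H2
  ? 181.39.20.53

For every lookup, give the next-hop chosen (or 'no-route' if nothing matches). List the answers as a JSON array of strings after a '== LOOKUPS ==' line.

Process each operation:
  + 113.98.193.0/24 (H1) depth=24
  + 181.39.48.0/22 (H3) depth=22
  + 113.96.0.0/12 (H0) depth=12
  ? 181.39.48.19  path d0:-→d1:-→d2:-→d3:-→d4:-→d5:-→d6:-→d7:-→d8:-→d9:-→d10:-→d11:-→d12:-→d13:-→d14:-→d15:-→d16:-→d17:-→d18:-→d19:-→d20:-→d21:-→d22:H3  best=H3
  ? 113.98.193.3  path d0:-→d1:-→d2:-→d3:-→d4:-→d5:-→d6:-→d7:-→d8:-→d9:-→d10:-→d11:-→d12:H0→d13:-→d14:-→d15:-→d16:-→d17:-→d18:-→d19:-→d20:-→d21:-→d22:-→d23:-→d24:H1  best=H1
  ? 113.98.193.1  path d0:-→d1:-→d2:-→d3:-→d4:-→d5:-→d6:-→d7:-→d8:-→d9:-→d10:-→d11:-→d12:H0→d13:-→d14:-→d15:-→d16:-→d17:-→d18:-→d19:-→d20:-→d21:-→d22:-→d23:-→d24:H1  best=H1
  + 113.98.193.88/32 (H1) depth=32
  ? 181.39.48.4  path d0:-→d1:-→d2:-→d3:-→d4:-→d5:-→d6:-→d7:-→d8:-→d9:-→d10:-→d11:-→d12:-→d13:-→d14:-→d15:-→d16:-→d17:-→d18:-→d19:-→d20:-→d21:-→d22:H3  best=H3
  + 181.39.48.0/22 (H0) depth=22
  + 181.0.0.0/8 (H3) depth=8
  + 113.98.193.88/30 (H0) depth=30
  + 181.39.0.0/16 (H0) depth=16
  + 195.126.222.25/32 (H3) depth=32
  ? 181.0.28.32  path d0:-→d1:-→d2:-→d3:-→d4:-→d5:-→d6:-→d7:-→d8:H3→d9:-→d10:-  best=H3
  ? 181.39.8.180  path d0:-→d1:-→d2:-→d3:-→d4:-→d5:-→d6:-→d7:-→d8:H3→d9:-→d10:-→d11:-→d12:-→d13:-→d14:-→d15:-→d16:H0→d17:-→d18:-  best=H0
  ? 113.96.173.174  path d0:-→d1:-→d2:-→d3:-→d4:-→d5:-→d6:-→d7:-→d8:-→d9:-→d10:-→d11:-→d12:H0→d13:-→d14:-  best=H0
  + 113.98.193.80/28 (H3) depth=28
  ? 181.39.48.5  path d0:-→d1:-→d2:-→d3:-→d4:-→d5:-→d6:-→d7:-→d8:H3→d9:-→d10:-→d11:-→d12:-→d13:-→d14:-→d15:-→d16:H0→d17:-→d18:-→d19:-→d20:-→d21:-→d22:H0  best=H0
  - 113.98.193.0/24 clear@24
  ? 113.98.193.88  path d0:-→d1:-→d2:-→d3:-→d4:-→d5:-→d6:-→d7:-→d8:-→d9:-→d10:-→d11:-→d12:H0→d13:-→d14:-→d15:-→d16:-→d17:-→d18:-→d19:-→d20:-→d21:-→d22:-→d23:-→d24:-→d25:-→d26:-→d27:-→d28:H3→d29:-→d30:H0→d31:-→d32:H1  best=H1
  + 113.98.192.0/20 (H2) depth=20
  ? 181.39.20.53  path d0:-→d1:-→d2:-→d3:-→d4:-→d5:-→d6:-→d7:-→d8:H3→d9:-→d10:-→d11:-→d12:-→d13:-→d14:-→d15:-→d16:H0→d17:-→d18:-  best=H0

== LOOKUPS ==
["H3","H1","H1","H3","H3","H0","H0","H0","H1","H0"]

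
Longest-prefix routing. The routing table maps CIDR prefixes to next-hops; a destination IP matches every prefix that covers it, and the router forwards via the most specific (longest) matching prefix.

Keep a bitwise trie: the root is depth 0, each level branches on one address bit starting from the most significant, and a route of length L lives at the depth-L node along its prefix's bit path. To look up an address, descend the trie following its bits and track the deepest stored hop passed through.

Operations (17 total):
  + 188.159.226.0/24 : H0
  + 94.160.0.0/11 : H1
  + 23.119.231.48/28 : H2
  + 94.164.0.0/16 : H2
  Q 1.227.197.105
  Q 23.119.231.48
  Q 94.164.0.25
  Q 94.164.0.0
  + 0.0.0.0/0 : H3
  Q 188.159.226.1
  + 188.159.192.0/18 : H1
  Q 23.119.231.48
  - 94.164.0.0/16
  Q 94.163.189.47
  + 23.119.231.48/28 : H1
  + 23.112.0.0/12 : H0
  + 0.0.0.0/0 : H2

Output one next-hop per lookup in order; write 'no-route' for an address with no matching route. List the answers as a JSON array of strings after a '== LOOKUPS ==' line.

Apply in order:
  add 188.159.226.0/24 -> H0 at depth 24
  add 94.160.0.0/11 -> H1 at depth 11
  add 23.119.231.48/28 -> H2 at depth 28
  add 94.164.0.0/16 -> H2 at depth 16
  Q 1.227.197.105: descend 000 ; hops seen [∅] ; pick no-route
  Q 23.119.231.48: descend 0001011101110111111001110011 ; hops seen [H2] ; pick H2
  Q 94.164.0.25: descend 0101111010100100 ; hops seen [H1,H2] ; pick H2
  Q 94.164.0.0: descend 0101111010100100 ; hops seen [H1,H2] ; pick H2
  add 0.0.0.0/0 -> H3 at depth 0
  Q 188.159.226.1: descend 101111001001111111100010 ; hops seen [H3,H0] ; pick H0
  add 188.159.192.0/18 -> H1 at depth 18
  Q 23.119.231.48: descend 0001011101110111111001110011 ; hops seen [H3,H2] ; pick H2
  del 94.164.0.0/16 (clear depth 16)
  Q 94.163.189.47: descend 0101111010100 ; hops seen [H3,H1] ; pick H1
  add 23.119.231.48/28 -> H1 at depth 28
  add 23.112.0.0/12 -> H0 at depth 12
  add 0.0.0.0/0 -> H2 at depth 0

== LOOKUPS ==
["no-route","H2","H2","H2","H0","H2","H1"]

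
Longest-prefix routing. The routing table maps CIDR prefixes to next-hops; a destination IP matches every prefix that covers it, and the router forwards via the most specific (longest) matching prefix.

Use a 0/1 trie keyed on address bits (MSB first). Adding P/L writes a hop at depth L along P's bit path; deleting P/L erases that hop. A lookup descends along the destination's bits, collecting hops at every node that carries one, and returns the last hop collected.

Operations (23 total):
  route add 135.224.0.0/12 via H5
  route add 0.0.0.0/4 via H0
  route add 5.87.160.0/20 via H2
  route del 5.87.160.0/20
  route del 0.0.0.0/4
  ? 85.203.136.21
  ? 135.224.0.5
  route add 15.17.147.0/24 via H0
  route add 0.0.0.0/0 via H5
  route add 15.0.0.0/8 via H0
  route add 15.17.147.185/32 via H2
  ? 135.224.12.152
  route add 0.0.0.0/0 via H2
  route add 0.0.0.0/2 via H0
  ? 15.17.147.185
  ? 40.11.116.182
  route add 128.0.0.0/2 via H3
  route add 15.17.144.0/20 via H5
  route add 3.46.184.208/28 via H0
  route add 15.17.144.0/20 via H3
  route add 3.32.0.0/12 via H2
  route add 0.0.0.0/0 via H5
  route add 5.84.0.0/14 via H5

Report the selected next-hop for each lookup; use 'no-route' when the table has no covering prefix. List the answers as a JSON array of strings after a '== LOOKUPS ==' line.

Trace:
  + 135.224.0.0/12 (H5) depth=12
  + 0.0.0.0/4 (H0) depth=4
  + 5.87.160.0/20 (H2) depth=20
  - 5.87.160.0/20 clear@20
  - 0.0.0.0/4 clear@4
  lookup 85.203.136.21: bits 0 walk d0:-→d1:- -> no-route
  lookup 135.224.0.5: bits 100001111110 walk d0:-→d1:-→d2:-→d3:-→d4:-→d5:-→d6:-→d7:-→d8:-→d9:-→d10:-→d11:-→d12:H5 -> H5
  + 15.17.147.0/24 (H0) depth=24
  + 0.0.0.0/0 (H5) depth=0
  + 15.0.0.0/8 (H0) depth=8
  + 15.17.147.185/32 (H2) depth=32
  lookup 135.224.12.152: bits 100001111110 walk d0:H5→d1:-→d2:-→d3:-→d4:-→d5:-→d6:-→d7:-→d8:-→d9:-→d10:-→d11:-→d12:H5 -> H5
  + 0.0.0.0/0 (H2) depth=0
  + 0.0.0.0/2 (H0) depth=2
  lookup 15.17.147.185: bits 00001111000100011001001110111001 walk d0:H2→d1:-→d2:H0→d3:-→d4:-→d5:-→d6:-→d7:-→d8:H0→d9:-→d10:-→d11:-→d12:-→d13:-→d14:-→d15:-→d16:-→d17:-→d18:-→d19:-→d20:-→d21:-→d22:-→d23:-→d24:H0→d25:-→d26:-→d27:-→d28:-→d29:-→d30:-→d31:-→d32:H2 -> H2
  lookup 40.11.116.182: bits 00 walk d0:H2→d1:-→d2:H0 -> H0
  + 128.0.0.0/2 (H3) depth=2
  + 15.17.144.0/20 (H5) depth=20
  + 3.46.184.208/28 (H0) depth=28
  + 15.17.144.0/20 (H3) depth=20
  + 3.32.0.0/12 (H2) depth=12
  + 0.0.0.0/0 (H5) depth=0
  + 5.84.0.0/14 (H5) depth=14

== LOOKUPS ==
["no-route","H5","H5","H2","H0"]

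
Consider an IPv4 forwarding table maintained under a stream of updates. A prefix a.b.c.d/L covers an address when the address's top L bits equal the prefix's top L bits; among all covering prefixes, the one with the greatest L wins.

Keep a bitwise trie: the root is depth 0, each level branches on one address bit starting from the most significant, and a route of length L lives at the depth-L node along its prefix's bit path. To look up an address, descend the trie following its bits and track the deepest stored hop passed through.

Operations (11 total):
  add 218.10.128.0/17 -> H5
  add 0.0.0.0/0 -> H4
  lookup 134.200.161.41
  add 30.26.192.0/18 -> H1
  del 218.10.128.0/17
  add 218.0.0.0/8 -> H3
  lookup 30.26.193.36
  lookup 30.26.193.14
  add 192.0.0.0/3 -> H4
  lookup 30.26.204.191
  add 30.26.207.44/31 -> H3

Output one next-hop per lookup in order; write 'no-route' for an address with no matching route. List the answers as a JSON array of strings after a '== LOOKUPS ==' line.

Process each operation:
  add 218.10.128.0/17 -> H5 at depth 17
  add 0.0.0.0/0 -> H4 at depth 0
  ? 134.200.161.41  path d0:H4→d1:-  best=H4
  add 30.26.192.0/18 -> H1 at depth 18
  del 218.10.128.0/17 (clear depth 17)
  add 218.0.0.0/8 -> H3 at depth 8
  ? 30.26.193.36  path d0:H4→d1:-→d2:-→d3:-→d4:-→d5:-→d6:-→d7:-→d8:-→d9:-→d10:-→d11:-→d12:-→d13:-→d14:-→d15:-→d16:-→d17:-→d18:H1  best=H1
  ? 30.26.193.14  path d0:H4→d1:-→d2:-→d3:-→d4:-→d5:-→d6:-→d7:-→d8:-→d9:-→d10:-→d11:-→d12:-→d13:-→d14:-→d15:-→d16:-→d17:-→d18:H1  best=H1
  add 192.0.0.0/3 -> H4 at depth 3
  ? 30.26.204.191  path d0:H4→d1:-→d2:-→d3:-→d4:-→d5:-→d6:-→d7:-→d8:-→d9:-→d10:-→d11:-→d12:-→d13:-→d14:-→d15:-→d16:-→d17:-→d18:H1  best=H1
  add 30.26.207.44/31 -> H3 at depth 31

== LOOKUPS ==
["H4","H1","H1","H1"]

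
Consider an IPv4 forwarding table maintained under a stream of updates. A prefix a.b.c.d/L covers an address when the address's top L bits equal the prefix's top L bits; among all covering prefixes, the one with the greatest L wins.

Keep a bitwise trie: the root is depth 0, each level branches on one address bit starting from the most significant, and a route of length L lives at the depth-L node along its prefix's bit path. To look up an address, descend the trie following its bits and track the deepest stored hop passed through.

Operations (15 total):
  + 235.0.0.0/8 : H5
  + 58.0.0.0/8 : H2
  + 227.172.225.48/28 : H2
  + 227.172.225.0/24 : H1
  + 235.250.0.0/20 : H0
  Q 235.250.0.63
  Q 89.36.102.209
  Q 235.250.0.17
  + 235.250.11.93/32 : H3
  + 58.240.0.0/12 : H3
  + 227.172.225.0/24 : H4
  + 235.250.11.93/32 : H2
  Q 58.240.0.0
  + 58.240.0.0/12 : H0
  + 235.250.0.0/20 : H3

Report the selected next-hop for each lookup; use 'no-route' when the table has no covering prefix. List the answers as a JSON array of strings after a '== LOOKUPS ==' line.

Apply in order:
  add 235.0.0.0/8 -> H5 at depth 8
  add 58.0.0.0/8 -> H2 at depth 8
  add 227.172.225.48/28 -> H2 at depth 28
  add 227.172.225.0/24 -> H1 at depth 24
  add 235.250.0.0/20 -> H0 at depth 20
  ? 235.250.0.63  path d0:-→d1:-→d2:-→d3:-→d4:-→d5:-→d6:-→d7:-→d8:H5→d9:-→d10:-→d11:-→d12:-→d13:-→d14:-→d15:-→d16:-→d17:-→d18:-→d19:-→d20:H0  best=H0
  ? 89.36.102.209  path d0:-→d1:-  best=no-route
  ? 235.250.0.17  path d0:-→d1:-→d2:-→d3:-→d4:-→d5:-→d6:-→d7:-→d8:H5→d9:-→d10:-→d11:-→d12:-→d13:-→d14:-→d15:-→d16:-→d17:-→d18:-→d19:-→d20:H0  best=H0
  add 235.250.11.93/32 -> H3 at depth 32
  add 58.240.0.0/12 -> H3 at depth 12
  add 227.172.225.0/24 -> H4 at depth 24
  add 235.250.11.93/32 -> H2 at depth 32
  ? 58.240.0.0  path d0:-→d1:-→d2:-→d3:-→d4:-→d5:-→d6:-→d7:-→d8:H2→d9:-→d10:-→d11:-→d12:H3  best=H3
  add 58.240.0.0/12 -> H0 at depth 12
  add 235.250.0.0/20 -> H3 at depth 20

== LOOKUPS ==
["H0","no-route","H0","H3"]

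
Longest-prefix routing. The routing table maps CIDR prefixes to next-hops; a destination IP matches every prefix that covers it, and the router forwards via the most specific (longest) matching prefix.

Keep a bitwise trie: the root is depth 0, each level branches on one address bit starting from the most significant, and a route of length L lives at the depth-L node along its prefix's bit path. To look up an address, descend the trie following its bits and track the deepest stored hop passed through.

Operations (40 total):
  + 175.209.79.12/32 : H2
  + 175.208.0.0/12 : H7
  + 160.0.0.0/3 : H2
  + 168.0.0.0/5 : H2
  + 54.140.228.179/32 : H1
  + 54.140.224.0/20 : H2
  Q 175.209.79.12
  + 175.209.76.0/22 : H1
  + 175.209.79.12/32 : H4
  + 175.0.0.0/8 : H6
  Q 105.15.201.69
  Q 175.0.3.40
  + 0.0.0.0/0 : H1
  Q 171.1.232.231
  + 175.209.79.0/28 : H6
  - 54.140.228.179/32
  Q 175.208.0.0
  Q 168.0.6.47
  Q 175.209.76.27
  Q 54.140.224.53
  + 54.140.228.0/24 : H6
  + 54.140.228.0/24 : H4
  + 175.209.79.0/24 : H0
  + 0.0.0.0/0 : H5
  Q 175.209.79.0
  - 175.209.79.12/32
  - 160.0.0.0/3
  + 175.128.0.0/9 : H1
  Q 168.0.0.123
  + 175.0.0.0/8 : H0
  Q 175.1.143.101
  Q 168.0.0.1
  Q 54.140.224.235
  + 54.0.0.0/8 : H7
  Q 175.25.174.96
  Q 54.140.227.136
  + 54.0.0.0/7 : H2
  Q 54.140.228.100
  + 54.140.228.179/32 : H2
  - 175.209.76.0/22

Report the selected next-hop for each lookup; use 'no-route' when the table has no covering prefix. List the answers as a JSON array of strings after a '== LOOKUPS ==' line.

Process each operation:
  + 175.209.79.12/32 (H2) depth=32
  + 175.208.0.0/12 (H7) depth=12
  + 160.0.0.0/3 (H2) depth=3
  + 168.0.0.0/5 (H2) depth=5
  + 54.140.228.179/32 (H1) depth=32
  + 54.140.224.0/20 (H2) depth=20
  lookup 175.209.79.12: bits 10101111110100010100111100001100 walk d0:-→d1:-→d2:-→d3:H2→d4:-→d5:H2→d6:-→d7:-→d8:-→d9:-→d10:-→d11:-→d12:H7→d13:-→d14:-→d15:-→d16:-→d17:-→d18:-→d19:-→d20:-→d21:-→d22:-→d23:-→d24:-→d25:-→d26:-→d27:-→d28:-→d29:-→d30:-→d31:-→d32:H2 -> H2
  + 175.209.76.0/22 (H1) depth=22
  + 175.209.79.12/32 (H4) depth=32
  + 175.0.0.0/8 (H6) depth=8
  lookup 105.15.201.69: bits 0 walk d0:-→d1:- -> no-route
  lookup 175.0.3.40: bits 10101111 walk d0:-→d1:-→d2:-→d3:H2→d4:-→d5:H2→d6:-→d7:-→d8:H6 -> H6
  + 0.0.0.0/0 (H1) depth=0
  lookup 171.1.232.231: bits 10101 walk d0:H1→d1:-→d2:-→d3:H2→d4:-→d5:H2 -> H2
  + 175.209.79.0/28 (H6) depth=28
  del 54.140.228.179/32 (clear depth 32)
  lookup 175.208.0.0: bits 101011111101000 walk d0:H1→d1:-→d2:-→d3:H2→d4:-→d5:H2→d6:-→d7:-→d8:H6→d9:-→d10:-→d11:-→d12:H7→d13:-→d14:-→d15:- -> H7
  lookup 168.0.6.47: bits 10101 walk d0:H1→d1:-→d2:-→d3:H2→d4:-→d5:H2 -> H2
  lookup 175.209.76.27: bits 1010111111010001010011 walk d0:H1→d1:-→d2:-→d3:H2→d4:-→d5:H2→d6:-→d7:-→d8:H6→d9:-→d10:-→d11:-→d12:H7→d13:-→d14:-→d15:-→d16:-→d17:-→d18:-→d19:-→d20:-→d21:-→d22:H1 -> H1
  lookup 54.140.224.53: bits 001101101000110011100 walk d0:H1→d1:-→d2:-→d3:-→d4:-→d5:-→d6:-→d7:-→d8:-→d9:-→d10:-→d11:-→d12:-→d13:-→d14:-→d15:-→d16:-→d17:-→d18:-→d19:-→d20:H2→d21:- -> H2
  + 54.140.228.0/24 (H6) depth=24
  + 54.140.228.0/24 (H4) depth=24
  + 175.209.79.0/24 (H0) depth=24
  + 0.0.0.0/0 (H5) depth=0
  lookup 175.209.79.0: bits 1010111111010001010011110000 walk d0:H5→d1:-→d2:-→d3:H2→d4:-→d5:H2→d6:-→d7:-→d8:H6→d9:-→d10:-→d11:-→d12:H7→d13:-→d14:-→d15:-→d16:-→d17:-→d18:-→d19:-→d20:-→d21:-→d22:H1→d23:-→d24:H0→d25:-→d26:-→d27:-→d28:H6 -> H6
  del 175.209.79.12/32 (clear depth 32)
  del 160.0.0.0/3 (clear depth 3)
  + 175.128.0.0/9 (H1) depth=9
  lookup 168.0.0.123: bits 10101 walk d0:H5→d1:-→d2:-→d3:-→d4:-→d5:H2 -> H2
  + 175.0.0.0/8 (H0) depth=8
  lookup 175.1.143.101: bits 10101111 walk d0:H5→d1:-→d2:-→d3:-→d4:-→d5:H2→d6:-→d7:-→d8:H0 -> H0
  lookup 168.0.0.1: bits 10101 walk d0:H5→d1:-→d2:-→d3:-→d4:-→d5:H2 -> H2
  lookup 54.140.224.235: bits 001101101000110011100 walk d0:H5→d1:-→d2:-→d3:-→d4:-→d5:-→d6:-→d7:-→d8:-→d9:-→d10:-→d11:-→d12:-→d13:-→d14:-→d15:-→d16:-→d17:-→d18:-→d19:-→d20:H2→d21:- -> H2
  + 54.0.0.0/8 (H7) depth=8
  lookup 175.25.174.96: bits 10101111 walk d0:H5→d1:-→d2:-→d3:-→d4:-→d5:H2→d6:-→d7:-→d8:H0 -> H0
  lookup 54.140.227.136: bits 001101101000110011100 walk d0:H5→d1:-→d2:-→d3:-→d4:-→d5:-→d6:-→d7:-→d8:H7→d9:-→d10:-→d11:-→d12:-→d13:-→d14:-→d15:-→d16:-→d17:-→d18:-→d19:-→d20:H2→d21:- -> H2
  + 54.0.0.0/7 (H2) depth=7
  lookup 54.140.228.100: bits 001101101000110011100100 walk d0:H5→d1:-→d2:-→d3:-→d4:-→d5:-→d6:-→d7:H2→d8:H7→d9:-→d10:-→d11:-→d12:-→d13:-→d14:-→d15:-→d16:-→d17:-→d18:-→d19:-→d20:H2→d21:-→d22:-→d23:-→d24:H4 -> H4
  + 54.140.228.179/32 (H2) depth=32
  del 175.209.76.0/22 (clear depth 22)

== LOOKUPS ==
["H2","no-route","H6","H2","H7","H2","H1","H2","H6","H2","H0","H2","H2","H0","H2","H4"]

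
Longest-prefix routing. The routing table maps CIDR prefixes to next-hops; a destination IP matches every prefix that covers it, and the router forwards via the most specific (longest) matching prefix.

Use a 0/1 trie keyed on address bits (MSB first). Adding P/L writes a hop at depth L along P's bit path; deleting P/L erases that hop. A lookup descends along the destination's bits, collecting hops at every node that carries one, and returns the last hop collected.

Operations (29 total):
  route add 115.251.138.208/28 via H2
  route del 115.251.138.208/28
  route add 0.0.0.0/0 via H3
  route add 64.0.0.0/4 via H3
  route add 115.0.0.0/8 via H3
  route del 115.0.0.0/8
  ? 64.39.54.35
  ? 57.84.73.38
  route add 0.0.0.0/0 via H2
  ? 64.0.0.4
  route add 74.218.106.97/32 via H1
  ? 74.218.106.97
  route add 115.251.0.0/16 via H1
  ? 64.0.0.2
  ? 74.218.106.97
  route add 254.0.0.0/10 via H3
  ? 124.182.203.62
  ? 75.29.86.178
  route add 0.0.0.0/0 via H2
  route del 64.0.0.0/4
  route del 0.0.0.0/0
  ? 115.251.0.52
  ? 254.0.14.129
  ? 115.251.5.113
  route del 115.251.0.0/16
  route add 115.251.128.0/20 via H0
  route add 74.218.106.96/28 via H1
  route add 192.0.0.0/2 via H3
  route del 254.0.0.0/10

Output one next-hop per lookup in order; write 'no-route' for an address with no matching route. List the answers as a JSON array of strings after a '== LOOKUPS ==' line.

Trace:
  add 115.251.138.208/28 -> H2 at depth 28
  del 115.251.138.208/28 (clear depth 28)
  add 0.0.0.0/0 -> H3 at depth 0
  add 64.0.0.0/4 -> H3 at depth 4
  add 115.0.0.0/8 -> H3 at depth 8
  del 115.0.0.0/8 (clear depth 8)
  lookup 64.39.54.35: bits 0100 walk d0:H3→d1:-→d2:-→d3:-→d4:H3 -> H3
  lookup 57.84.73.38: bits 0 walk d0:H3→d1:- -> H3
  add 0.0.0.0/0 -> H2 at depth 0
  lookup 64.0.0.4: bits 0100 walk d0:H2→d1:-→d2:-→d3:-→d4:H3 -> H3
  add 74.218.106.97/32 -> H1 at depth 32
  lookup 74.218.106.97: bits 01001010110110100110101001100001 walk d0:H2→d1:-→d2:-→d3:-→d4:H3→d5:-→d6:-→d7:-→d8:-→d9:-→d10:-→d11:-→d12:-→d13:-→d14:-→d15:-→d16:-→d17:-→d18:-→d19:-→d20:-→d21:-→d22:-→d23:-→d24:-→d25:-→d26:-→d27:-→d28:-→d29:-→d30:-→d31:-→d32:H1 -> H1
  add 115.251.0.0/16 -> H1 at depth 16
  lookup 64.0.0.2: bits 0100 walk d0:H2→d1:-→d2:-→d3:-→d4:H3 -> H3
  lookup 74.218.106.97: bits 01001010110110100110101001100001 walk d0:H2→d1:-→d2:-→d3:-→d4:H3→d5:-→d6:-→d7:-→d8:-→d9:-→d10:-→d11:-→d12:-→d13:-→d14:-→d15:-→d16:-→d17:-→d18:-→d19:-→d20:-→d21:-→d22:-→d23:-→d24:-→d25:-→d26:-→d27:-→d28:-→d29:-→d30:-→d31:-→d32:H1 -> H1
  add 254.0.0.0/10 -> H3 at depth 10
  lookup 124.182.203.62: bits 0111 walk d0:H2→d1:-→d2:-→d3:-→d4:- -> H2
  lookup 75.29.86.178: bits 0100101 walk d0:H2→d1:-→d2:-→d3:-→d4:H3→d5:-→d6:-→d7:- -> H3
  add 0.0.0.0/0 -> H2 at depth 0
  del 64.0.0.0/4 (clear depth 4)
  del 0.0.0.0/0 (clear depth 0)
  lookup 115.251.0.52: bits 0111001111111011 walk d0:-→d1:-→d2:-→d3:-→d4:-→d5:-→d6:-→d7:-→d8:-→d9:-→d10:-→d11:-→d12:-→d13:-→d14:-→d15:-→d16:H1 -> H1
  lookup 254.0.14.129: bits 1111111000 walk d0:-→d1:-→d2:-→d3:-→d4:-→d5:-→d6:-→d7:-→d8:-→d9:-→d10:H3 -> H3
  lookup 115.251.5.113: bits 0111001111111011 walk d0:-→d1:-→d2:-→d3:-→d4:-→d5:-→d6:-→d7:-→d8:-→d9:-→d10:-→d11:-→d12:-→d13:-→d14:-→d15:-→d16:H1 -> H1
  del 115.251.0.0/16 (clear depth 16)
  add 115.251.128.0/20 -> H0 at depth 20
  add 74.218.106.96/28 -> H1 at depth 28
  add 192.0.0.0/2 -> H3 at depth 2
  del 254.0.0.0/10 (clear depth 10)

== LOOKUPS ==
["H3","H3","H3","H1","H3","H1","H2","H3","H1","H3","H1"]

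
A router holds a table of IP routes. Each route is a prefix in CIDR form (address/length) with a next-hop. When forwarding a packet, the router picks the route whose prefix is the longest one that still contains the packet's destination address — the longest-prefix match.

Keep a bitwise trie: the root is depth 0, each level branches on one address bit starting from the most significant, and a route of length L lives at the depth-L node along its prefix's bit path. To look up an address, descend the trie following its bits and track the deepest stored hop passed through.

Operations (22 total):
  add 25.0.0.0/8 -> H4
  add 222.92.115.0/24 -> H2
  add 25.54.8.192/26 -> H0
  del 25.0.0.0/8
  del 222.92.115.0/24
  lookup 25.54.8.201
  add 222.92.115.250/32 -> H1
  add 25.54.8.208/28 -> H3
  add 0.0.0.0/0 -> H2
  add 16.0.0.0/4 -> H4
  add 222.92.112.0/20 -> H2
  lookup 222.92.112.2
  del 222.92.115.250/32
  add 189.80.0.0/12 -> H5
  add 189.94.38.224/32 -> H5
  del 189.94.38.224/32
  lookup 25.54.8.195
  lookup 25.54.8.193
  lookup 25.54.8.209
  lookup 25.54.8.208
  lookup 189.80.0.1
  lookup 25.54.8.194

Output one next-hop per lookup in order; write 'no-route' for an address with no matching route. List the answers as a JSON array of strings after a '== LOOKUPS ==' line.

Apply in order:
  add 25.0.0.0/8 -> H4 at depth 8
  add 222.92.115.0/24 -> H2 at depth 24
  add 25.54.8.192/26 -> H0 at depth 26
  del 25.0.0.0/8 (clear depth 8)
  del 222.92.115.0/24 (clear depth 24)
  ? 25.54.8.201  path d0:-→d1:-→d2:-→d3:-→d4:-→d5:-→d6:-→d7:-→d8:-→d9:-→d10:-→d11:-→d12:-→d13:-→d14:-→d15:-→d16:-→d17:-→d18:-→d19:-→d20:-→d21:-→d22:-→d23:-→d24:-→d25:-→d26:H0  best=H0
  add 222.92.115.250/32 -> H1 at depth 32
  add 25.54.8.208/28 -> H3 at depth 28
  add 0.0.0.0/0 -> H2 at depth 0
  add 16.0.0.0/4 -> H4 at depth 4
  add 222.92.112.0/20 -> H2 at depth 20
  ? 222.92.112.2  path d0:H2→d1:-→d2:-→d3:-→d4:-→d5:-→d6:-→d7:-→d8:-→d9:-→d10:-→d11:-→d12:-→d13:-→d14:-→d15:-→d16:-→d17:-→d18:-→d19:-→d20:H2→d21:-→d22:-  best=H2
  del 222.92.115.250/32 (clear depth 32)
  add 189.80.0.0/12 -> H5 at depth 12
  add 189.94.38.224/32 -> H5 at depth 32
  del 189.94.38.224/32 (clear depth 32)
  ? 25.54.8.195  path d0:H2→d1:-→d2:-→d3:-→d4:H4→d5:-→d6:-→d7:-→d8:-→d9:-→d10:-→d11:-→d12:-→d13:-→d14:-→d15:-→d16:-→d17:-→d18:-→d19:-→d20:-→d21:-→d22:-→d23:-→d24:-→d25:-→d26:H0→d27:-  best=H0
  ? 25.54.8.193  path d0:H2→d1:-→d2:-→d3:-→d4:H4→d5:-→d6:-→d7:-→d8:-→d9:-→d10:-→d11:-→d12:-→d13:-→d14:-→d15:-→d16:-→d17:-→d18:-→d19:-→d20:-→d21:-→d22:-→d23:-→d24:-→d25:-→d26:H0→d27:-  best=H0
  ? 25.54.8.209  path d0:H2→d1:-→d2:-→d3:-→d4:H4→d5:-→d6:-→d7:-→d8:-→d9:-→d10:-→d11:-→d12:-→d13:-→d14:-→d15:-→d16:-→d17:-→d18:-→d19:-→d20:-→d21:-→d22:-→d23:-→d24:-→d25:-→d26:H0→d27:-→d28:H3  best=H3
  ? 25.54.8.208  path d0:H2→d1:-→d2:-→d3:-→d4:H4→d5:-→d6:-→d7:-→d8:-→d9:-→d10:-→d11:-→d12:-→d13:-→d14:-→d15:-→d16:-→d17:-→d18:-→d19:-→d20:-→d21:-→d22:-→d23:-→d24:-→d25:-→d26:H0→d27:-→d28:H3  best=H3
  ? 189.80.0.1  path d0:H2→d1:-→d2:-→d3:-→d4:-→d5:-→d6:-→d7:-→d8:-→d9:-→d10:-→d11:-→d12:H5  best=H5
  ? 25.54.8.194  path d0:H2→d1:-→d2:-→d3:-→d4:H4→d5:-→d6:-→d7:-→d8:-→d9:-→d10:-→d11:-→d12:-→d13:-→d14:-→d15:-→d16:-→d17:-→d18:-→d19:-→d20:-→d21:-→d22:-→d23:-→d24:-→d25:-→d26:H0→d27:-  best=H0

== LOOKUPS ==
["H0","H2","H0","H0","H3","H3","H5","H0"]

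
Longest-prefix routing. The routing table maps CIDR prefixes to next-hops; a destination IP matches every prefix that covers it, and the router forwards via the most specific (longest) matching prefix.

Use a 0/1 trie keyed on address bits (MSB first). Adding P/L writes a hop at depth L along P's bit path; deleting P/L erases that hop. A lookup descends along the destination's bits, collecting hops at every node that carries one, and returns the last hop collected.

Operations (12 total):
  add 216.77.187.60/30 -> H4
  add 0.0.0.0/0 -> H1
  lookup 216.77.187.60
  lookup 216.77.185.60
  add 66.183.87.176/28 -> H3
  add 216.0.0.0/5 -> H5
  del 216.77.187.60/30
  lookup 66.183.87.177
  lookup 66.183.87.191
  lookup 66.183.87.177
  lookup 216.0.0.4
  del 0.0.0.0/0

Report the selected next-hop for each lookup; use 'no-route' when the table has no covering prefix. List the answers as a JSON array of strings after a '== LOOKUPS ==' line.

Process each operation:
  + 216.77.187.60/30 (H4) depth=30
  + 0.0.0.0/0 (H1) depth=0
  ? 216.77.187.60  path d0:H1→d1:-→d2:-→d3:-→d4:-→d5:-→d6:-→d7:-→d8:-→d9:-→d10:-→d11:-→d12:-→d13:-→d14:-→d15:-→d16:-→d17:-→d18:-→d19:-→d20:-→d21:-→d22:-→d23:-→d24:-→d25:-→d26:-→d27:-→d28:-→d29:-→d30:H4  best=H4
  ? 216.77.185.60  path d0:H1→d1:-→d2:-→d3:-→d4:-→d5:-→d6:-→d7:-→d8:-→d9:-→d10:-→d11:-→d12:-→d13:-→d14:-→d15:-→d16:-→d17:-→d18:-→d19:-→d20:-→d21:-→d22:-  best=H1
  + 66.183.87.176/28 (H3) depth=28
  + 216.0.0.0/5 (H5) depth=5
  - 216.77.187.60/30 clear@30
  ? 66.183.87.177  path d0:H1→d1:-→d2:-→d3:-→d4:-→d5:-→d6:-→d7:-→d8:-→d9:-→d10:-→d11:-→d12:-→d13:-→d14:-→d15:-→d16:-→d17:-→d18:-→d19:-→d20:-→d21:-→d22:-→d23:-→d24:-→d25:-→d26:-→d27:-→d28:H3  best=H3
  ? 66.183.87.191  path d0:H1→d1:-→d2:-→d3:-→d4:-→d5:-→d6:-→d7:-→d8:-→d9:-→d10:-→d11:-→d12:-→d13:-→d14:-→d15:-→d16:-→d17:-→d18:-→d19:-→d20:-→d21:-→d22:-→d23:-→d24:-→d25:-→d26:-→d27:-→d28:H3  best=H3
  ? 66.183.87.177  path d0:H1→d1:-→d2:-→d3:-→d4:-→d5:-→d6:-→d7:-→d8:-→d9:-→d10:-→d11:-→d12:-→d13:-→d14:-→d15:-→d16:-→d17:-→d18:-→d19:-→d20:-→d21:-→d22:-→d23:-→d24:-→d25:-→d26:-→d27:-→d28:H3  best=H3
  ? 216.0.0.4  path d0:H1→d1:-→d2:-→d3:-→d4:-→d5:H5→d6:-→d7:-→d8:-→d9:-  best=H5
  - 0.0.0.0/0 clear@0

== LOOKUPS ==
["H4","H1","H3","H3","H3","H5"]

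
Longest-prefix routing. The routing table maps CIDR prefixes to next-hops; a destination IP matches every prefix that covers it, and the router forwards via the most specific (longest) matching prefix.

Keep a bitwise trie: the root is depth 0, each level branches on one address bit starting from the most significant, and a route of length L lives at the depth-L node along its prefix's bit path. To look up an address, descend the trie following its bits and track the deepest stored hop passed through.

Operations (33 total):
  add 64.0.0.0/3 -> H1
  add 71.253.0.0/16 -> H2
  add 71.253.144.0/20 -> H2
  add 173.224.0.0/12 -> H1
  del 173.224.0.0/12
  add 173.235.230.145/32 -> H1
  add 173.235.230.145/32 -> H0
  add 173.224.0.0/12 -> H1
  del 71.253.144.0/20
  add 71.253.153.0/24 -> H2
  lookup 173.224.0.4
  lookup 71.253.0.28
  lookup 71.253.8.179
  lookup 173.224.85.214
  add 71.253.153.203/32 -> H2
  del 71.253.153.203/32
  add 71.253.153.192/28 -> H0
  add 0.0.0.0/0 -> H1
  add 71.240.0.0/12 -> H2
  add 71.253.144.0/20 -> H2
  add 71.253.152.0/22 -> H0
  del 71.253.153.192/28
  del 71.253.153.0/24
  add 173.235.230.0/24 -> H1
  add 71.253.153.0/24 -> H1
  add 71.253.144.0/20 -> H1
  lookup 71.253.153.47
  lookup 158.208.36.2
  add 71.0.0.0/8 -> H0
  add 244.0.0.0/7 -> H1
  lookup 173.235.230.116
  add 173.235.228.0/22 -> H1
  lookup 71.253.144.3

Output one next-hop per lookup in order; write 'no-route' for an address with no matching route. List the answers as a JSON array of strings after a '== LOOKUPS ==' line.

Apply in order:
  + 64.0.0.0/3 (H1) depth=3
  + 71.253.0.0/16 (H2) depth=16
  + 71.253.144.0/20 (H2) depth=20
  + 173.224.0.0/12 (H1) depth=12
  - 173.224.0.0/12 clear@12
  + 173.235.230.145/32 (H1) depth=32
  + 173.235.230.145/32 (H0) depth=32
  + 173.224.0.0/12 (H1) depth=12
  - 71.253.144.0/20 clear@20
  + 71.253.153.0/24 (H2) depth=24
  lookup 173.224.0.4: bits 101011011110 walk d0:-→d1:-→d2:-→d3:-→d4:-→d5:-→d6:-→d7:-→d8:-→d9:-→d10:-→d11:-→d12:H1 -> H1
  lookup 71.253.0.28: bits 0100011111111101 walk d0:-→d1:-→d2:-→d3:H1→d4:-→d5:-→d6:-→d7:-→d8:-→d9:-→d10:-→d11:-→d12:-→d13:-→d14:-→d15:-→d16:H2 -> H2
  lookup 71.253.8.179: bits 0100011111111101 walk d0:-→d1:-→d2:-→d3:H1→d4:-→d5:-→d6:-→d7:-→d8:-→d9:-→d10:-→d11:-→d12:-→d13:-→d14:-→d15:-→d16:H2 -> H2
  lookup 173.224.85.214: bits 101011011110 walk d0:-→d1:-→d2:-→d3:-→d4:-→d5:-→d6:-→d7:-→d8:-→d9:-→d10:-→d11:-→d12:H1 -> H1
  + 71.253.153.203/32 (H2) depth=32
  - 71.253.153.203/32 clear@32
  + 71.253.153.192/28 (H0) depth=28
  + 0.0.0.0/0 (H1) depth=0
  + 71.240.0.0/12 (H2) depth=12
  + 71.253.144.0/20 (H2) depth=20
  + 71.253.152.0/22 (H0) depth=22
  - 71.253.153.192/28 clear@28
  - 71.253.153.0/24 clear@24
  + 173.235.230.0/24 (H1) depth=24
  + 71.253.153.0/24 (H1) depth=24
  + 71.253.144.0/20 (H1) depth=20
  lookup 71.253.153.47: bits 010001111111110110011001 walk d0:H1→d1:-→d2:-→d3:H1→d4:-→d5:-→d6:-→d7:-→d8:-→d9:-→d10:-→d11:-→d12:H2→d13:-→d14:-→d15:-→d16:H2→d17:-→d18:-→d19:-→d20:H1→d21:-→d22:H0→d23:-→d24:H1 -> H1
  lookup 158.208.36.2: bits 10 walk d0:H1→d1:-→d2:- -> H1
  + 71.0.0.0/8 (H0) depth=8
  + 244.0.0.0/7 (H1) depth=7
  lookup 173.235.230.116: bits 101011011110101111100110 walk d0:H1→d1:-→d2:-→d3:-→d4:-→d5:-→d6:-→d7:-→d8:-→d9:-→d10:-→d11:-→d12:H1→d13:-→d14:-→d15:-→d16:-→d17:-→d18:-→d19:-→d20:-→d21:-→d22:-→d23:-→d24:H1 -> H1
  + 173.235.228.0/22 (H1) depth=22
  lookup 71.253.144.3: bits 01000111111111011001 walk d0:H1→d1:-→d2:-→d3:H1→d4:-→d5:-→d6:-→d7:-→d8:H0→d9:-→d10:-→d11:-→d12:H2→d13:-→d14:-→d15:-→d16:H2→d17:-→d18:-→d19:-→d20:H1 -> H1

== LOOKUPS ==
["H1","H2","H2","H1","H1","H1","H1","H1"]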